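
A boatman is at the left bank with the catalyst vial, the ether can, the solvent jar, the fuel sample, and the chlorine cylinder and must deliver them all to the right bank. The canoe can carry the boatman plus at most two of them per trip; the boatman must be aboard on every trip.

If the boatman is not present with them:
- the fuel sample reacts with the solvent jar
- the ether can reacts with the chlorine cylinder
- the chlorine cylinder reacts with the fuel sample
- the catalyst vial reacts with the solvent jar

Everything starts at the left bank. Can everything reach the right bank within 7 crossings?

Yes

Yes — this plan uses 7 crossings (≤ 7):
1. Boatman goes to the right bank with the chlorine cylinder and the solvent jar.  [the left bank: the catalyst vial, the ether can, the fuel sample | the right bank: the chlorine cylinder, the solvent jar]
2. Boatman goes back to the left bank alone.  [the left bank: the catalyst vial, the ether can, the fuel sample | the right bank: the chlorine cylinder, the solvent jar]
3. Boatman goes to the right bank with the catalyst vial.  [the left bank: the ether can, the fuel sample | the right bank: the catalyst vial, the chlorine cylinder, the solvent jar]
4. Boatman goes back to the left bank with the solvent jar.  [the left bank: the ether can, the fuel sample, the solvent jar | the right bank: the catalyst vial, the chlorine cylinder]
5. Boatman goes to the right bank with the ether can and the fuel sample.  [the left bank: the solvent jar | the right bank: the catalyst vial, the chlorine cylinder, the ether can, the fuel sample]
6. Boatman goes back to the left bank with the chlorine cylinder.  [the left bank: the chlorine cylinder, the solvent jar | the right bank: the catalyst vial, the ether can, the fuel sample]
7. Boatman goes to the right bank with the chlorine cylinder and the solvent jar.  [the left bank: — | the right bank: the catalyst vial, the chlorine cylinder, the ether can, the fuel sample, the solvent jar]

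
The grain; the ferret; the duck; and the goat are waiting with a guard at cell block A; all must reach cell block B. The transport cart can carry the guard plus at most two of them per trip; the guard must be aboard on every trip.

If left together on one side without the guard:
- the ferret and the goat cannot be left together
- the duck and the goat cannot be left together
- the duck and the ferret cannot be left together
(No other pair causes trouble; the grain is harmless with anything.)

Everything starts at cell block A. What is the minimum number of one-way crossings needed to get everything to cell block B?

5

Counting alone: the guard can take at most 2 across per trip to cell block B, so moving all 4 needs at least 2 loaded trips out, with a return between consecutive ones — at least 3 crossings.
The safety rule pushes this higher. Following every safe sequence of crossings, the most of the 4 that can be at cell block B as the transport cart arrives there on crossing 3 is 3 — never all 4.
So no plan with fewer than 5 crossings exists, and this one achieves 5:
1. Guard goes to cell block B with the duck and the ferret.
2. Guard goes back to cell block A with the ferret.
3. Guard goes to cell block B with the ferret and the grain.
4. Guard goes back to cell block A with the ferret.
5. Guard goes to cell block B with the ferret and the goat.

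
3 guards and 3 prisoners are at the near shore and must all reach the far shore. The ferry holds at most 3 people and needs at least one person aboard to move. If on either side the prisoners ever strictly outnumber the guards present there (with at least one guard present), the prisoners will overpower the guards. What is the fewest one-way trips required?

Counting alone: each trip to the far shore takes at most 3 across and each return brings at least 1 back, so after t trips out (and t−1 returns) at most 3t − (t−1) of the 6 are across; that first reaches 6 at t = 3, so at least 5 crossings are needed.
The plan below uses exactly 5 crossings, so it is optimal:
1. 2 prisoners → the far shore.  (the near shore: 3G 1P; the far shore: 0G 2P)
2. 1 prisoner ← the near shore.  (the near shore: 3G 2P; the far shore: 0G 1P)
3. 3 guards → the far shore.  (the near shore: 0G 2P; the far shore: 3G 1P)
4. 1 prisoner ← the near shore.  (the near shore: 0G 3P; the far shore: 3G 0P)
5. 3 prisoners → the far shore.  (the near shore: 0G 0P; the far shore: 3G 3P)

5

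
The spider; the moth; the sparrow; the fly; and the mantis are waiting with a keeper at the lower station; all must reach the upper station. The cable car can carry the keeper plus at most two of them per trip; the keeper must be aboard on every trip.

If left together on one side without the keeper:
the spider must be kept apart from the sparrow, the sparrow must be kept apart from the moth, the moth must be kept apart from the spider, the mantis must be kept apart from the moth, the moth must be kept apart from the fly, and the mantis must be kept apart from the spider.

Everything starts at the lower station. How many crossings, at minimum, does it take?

7

Counting alone: the keeper can take at most 2 across per trip to the upper station, so moving all 5 needs at least 3 loaded trips out, with a return between consecutive ones — at least 5 crossings.
The safety rule pushes this higher. Following every safe sequence of crossings, the most of the 5 that can be at the upper station as the cable car arrives there on crossing 5 is 4 — never all 5.
So no plan with fewer than 7 crossings exists, and this one achieves 7:
1. Keeper goes to the upper station with the moth and the spider.  [the lower station: the fly, the mantis, the sparrow | the upper station: the moth, the spider]
2. Keeper goes back to the lower station with the spider.  [the lower station: the fly, the mantis, the sparrow, the spider | the upper station: the moth]
3. Keeper goes to the upper station with the fly and the spider.  [the lower station: the mantis, the sparrow | the upper station: the fly, the moth, the spider]
4. Keeper goes back to the lower station with the moth.  [the lower station: the mantis, the moth, the sparrow | the upper station: the fly, the spider]
5. Keeper goes to the upper station with the mantis and the sparrow.  [the lower station: the moth | the upper station: the fly, the mantis, the sparrow, the spider]
6. Keeper goes back to the lower station with the spider.  [the lower station: the moth, the spider | the upper station: the fly, the mantis, the sparrow]
7. Keeper goes to the upper station with the moth and the spider.  [the lower station: — | the upper station: the fly, the mantis, the moth, the sparrow, the spider]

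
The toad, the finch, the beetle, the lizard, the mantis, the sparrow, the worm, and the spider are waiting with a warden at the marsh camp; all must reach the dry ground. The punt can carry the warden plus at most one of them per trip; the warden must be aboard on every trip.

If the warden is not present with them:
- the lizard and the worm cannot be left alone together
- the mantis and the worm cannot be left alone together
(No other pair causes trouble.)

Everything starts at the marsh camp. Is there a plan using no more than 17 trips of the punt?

Yes

Yes — this plan uses 17 crossings (≤ 17):
1. Warden goes to the dry ground with the worm.
2. Warden goes back to the marsh camp alone.
3. Warden goes to the dry ground with the toad.
4. Warden goes back to the marsh camp alone.
5. Warden goes to the dry ground with the finch.
6. Warden goes back to the marsh camp alone.
7. Warden goes to the dry ground with the beetle.
8. Warden goes back to the marsh camp alone.
9. Warden goes to the dry ground with the lizard.
10. Warden goes back to the marsh camp with the worm.
11. Warden goes to the dry ground with the mantis.
12. Warden goes back to the marsh camp alone.
13. Warden goes to the dry ground with the sparrow.
14. Warden goes back to the marsh camp alone.
15. Warden goes to the dry ground with the spider.
16. Warden goes back to the marsh camp alone.
17. Warden goes to the dry ground with the worm.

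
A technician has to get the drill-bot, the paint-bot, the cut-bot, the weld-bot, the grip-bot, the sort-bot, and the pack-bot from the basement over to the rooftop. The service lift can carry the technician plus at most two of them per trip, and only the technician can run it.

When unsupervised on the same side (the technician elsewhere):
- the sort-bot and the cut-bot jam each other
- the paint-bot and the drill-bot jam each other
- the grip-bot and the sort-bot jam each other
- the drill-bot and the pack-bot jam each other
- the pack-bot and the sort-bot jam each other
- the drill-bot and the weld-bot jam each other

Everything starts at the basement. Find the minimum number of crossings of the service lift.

9

Counting alone: the technician can take at most 2 across per trip to the rooftop, so moving all 7 needs at least 4 loaded trips out, with a return between consecutive ones — at least 7 crossings.
The safety rule pushes this higher. Following every safe sequence of crossings, the most of the 7 that can be at the rooftop as the service lift arrives there on crossing 7 is 6 — never all 7.
So no plan with fewer than 9 crossings exists, and this one achieves 9:
1. Technician goes to the rooftop with the drill-bot and the sort-bot.
2. Technician goes back to the basement alone.
3. Technician goes to the rooftop with the paint-bot.
4. Technician goes back to the basement with the drill-bot.
5. Technician goes to the rooftop with the pack-bot and the weld-bot.
6. Technician goes back to the basement with the sort-bot.
7. Technician goes to the rooftop with the cut-bot and the grip-bot.
8. Technician goes back to the basement alone.
9. Technician goes to the rooftop with the drill-bot and the sort-bot.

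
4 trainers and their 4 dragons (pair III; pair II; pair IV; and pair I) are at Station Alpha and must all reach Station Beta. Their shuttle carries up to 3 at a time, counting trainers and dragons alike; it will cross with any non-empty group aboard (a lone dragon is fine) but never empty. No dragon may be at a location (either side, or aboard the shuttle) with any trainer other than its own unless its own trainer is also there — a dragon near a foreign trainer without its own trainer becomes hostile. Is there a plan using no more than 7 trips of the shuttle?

No

Counting alone: each trip to Station Beta takes at most 3 across and each return brings at least 1 back, so after t trips out (and t−1 returns) at most 3t − (t−1) of the 8 are across; that first reaches 8 at t = 4, so at least 7 crossings are needed.
The safety rule pushes this higher. Following every safe sequence of crossings, the most of the 8 that can be at Station Beta as the shuttle arrives there on crossing 7 is 7 — never all 8.
So the move cannot be finished within 7 crossings. (The shortest complete plan takes 9:)
1. dragon III and trainer III cross → Station Beta.
2. trainer III crosses ← Station Alpha.
3. dragon II, trainer II, and trainer III cross → Station Beta.
4. dragon III and trainer III cross ← Station Alpha.
5. trainer I, trainer III, and trainer IV cross → Station Beta.
6. dragon II crosses ← Station Alpha.
7. dragon II and dragon III cross → Station Beta.
8. dragon III crosses ← Station Alpha.
9. dragon I, dragon III, and dragon IV cross → Station Beta.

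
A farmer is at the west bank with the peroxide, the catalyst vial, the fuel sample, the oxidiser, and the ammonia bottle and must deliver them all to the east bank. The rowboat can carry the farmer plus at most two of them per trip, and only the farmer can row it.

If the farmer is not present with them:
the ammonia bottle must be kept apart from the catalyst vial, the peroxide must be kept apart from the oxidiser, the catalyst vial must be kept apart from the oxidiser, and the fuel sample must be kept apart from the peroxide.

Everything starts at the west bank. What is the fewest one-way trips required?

Counting alone: the farmer can take at most 2 across per trip to the east bank, so moving all 5 needs at least 3 loaded trips out, with a return between consecutive ones — at least 5 crossings.
The safety rule pushes this higher. Following every safe sequence of crossings, the most of the 5 that can be at the east bank as the rowboat arrives there on crossing 5 is 4 — never all 5.
So no plan with fewer than 7 crossings exists, and this one achieves 7:
1. Farmer goes to the east bank with the catalyst vial and the peroxide.  [the west bank: the ammonia bottle, the fuel sample, the oxidiser | the east bank: the catalyst vial, the peroxide]
2. Farmer goes back to the west bank alone.  [the west bank: the ammonia bottle, the fuel sample, the oxidiser | the east bank: the catalyst vial, the peroxide]
3. Farmer goes to the east bank with the fuel sample.  [the west bank: the ammonia bottle, the oxidiser | the east bank: the catalyst vial, the fuel sample, the peroxide]
4. Farmer goes back to the west bank with the peroxide.  [the west bank: the ammonia bottle, the oxidiser, the peroxide | the east bank: the catalyst vial, the fuel sample]
5. Farmer goes to the east bank with the ammonia bottle and the oxidiser.  [the west bank: the peroxide | the east bank: the ammonia bottle, the catalyst vial, the fuel sample, the oxidiser]
6. Farmer goes back to the west bank with the catalyst vial.  [the west bank: the catalyst vial, the peroxide | the east bank: the ammonia bottle, the fuel sample, the oxidiser]
7. Farmer goes to the east bank with the catalyst vial and the peroxide.  [the west bank: — | the east bank: the ammonia bottle, the catalyst vial, the fuel sample, the oxidiser, the peroxide]

7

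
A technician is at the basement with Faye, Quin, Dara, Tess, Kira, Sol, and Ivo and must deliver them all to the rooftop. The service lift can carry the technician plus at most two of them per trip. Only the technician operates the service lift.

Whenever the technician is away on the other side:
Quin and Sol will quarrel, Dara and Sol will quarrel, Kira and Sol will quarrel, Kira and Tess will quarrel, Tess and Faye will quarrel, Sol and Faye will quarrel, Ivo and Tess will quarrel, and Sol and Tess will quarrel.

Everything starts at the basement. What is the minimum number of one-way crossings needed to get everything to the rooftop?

11

Counting alone: the technician can take at most 2 across per trip to the rooftop, so moving all 7 needs at least 4 loaded trips out, with a return between consecutive ones — at least 7 crossings.
The safety rule pushes this higher. Following every safe sequence of crossings, the most of the 7 that can be at the rooftop as the service lift arrives there on crossings 7, 9 is 5, 6 respectively — never all 7.
So no plan with fewer than 11 crossings exists, and this one achieves 11:
1. Technician goes to the rooftop with Sol and Tess.  [the basement: Dara, Faye, Ivo, Kira, Quin | the rooftop: Sol, Tess]
2. Technician goes back to the basement with Tess.  [the basement: Dara, Faye, Ivo, Kira, Quin, Tess | the rooftop: Sol]
3. Technician goes to the rooftop with Quin and Tess.  [the basement: Dara, Faye, Ivo, Kira | the rooftop: Quin, Sol, Tess]
4. Technician goes back to the basement with Sol.  [the basement: Dara, Faye, Ivo, Kira, Sol | the rooftop: Quin, Tess]
5. Technician goes to the rooftop with Dara and Sol.  [the basement: Faye, Ivo, Kira | the rooftop: Dara, Quin, Sol, Tess]
6. Technician goes back to the basement with Sol.  [the basement: Faye, Ivo, Kira, Sol | the rooftop: Dara, Quin, Tess]
7. Technician goes to the rooftop with Faye and Kira.  [the basement: Ivo, Sol | the rooftop: Dara, Faye, Kira, Quin, Tess]
8. Technician goes back to the basement with Tess.  [the basement: Ivo, Sol, Tess | the rooftop: Dara, Faye, Kira, Quin]
9. Technician goes to the rooftop with Ivo and Tess.  [the basement: Sol | the rooftop: Dara, Faye, Ivo, Kira, Quin, Tess]
10. Technician goes back to the basement with Tess.  [the basement: Sol, Tess | the rooftop: Dara, Faye, Ivo, Kira, Quin]
11. Technician goes to the rooftop with Sol and Tess.  [the basement: — | the rooftop: Dara, Faye, Ivo, Kira, Quin, Sol, Tess]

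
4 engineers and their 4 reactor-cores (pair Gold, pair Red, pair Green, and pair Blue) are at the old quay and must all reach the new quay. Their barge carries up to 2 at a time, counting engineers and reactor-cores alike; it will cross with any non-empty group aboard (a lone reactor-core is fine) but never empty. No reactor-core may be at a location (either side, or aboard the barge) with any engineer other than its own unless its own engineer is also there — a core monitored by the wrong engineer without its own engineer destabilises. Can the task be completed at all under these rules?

No

Following every safe sequence of crossings from the start, the most of the 8 that can be at the new quay as the barge arrives there on crossings 1, 3, 5 is 2, 3, 4 respectively; the best ever achieved is 4 of 8.
From crossing 7 on, no configuration arises that was not already reachable earlier: only 44 distinct safe configurations (who is on which side, and where the barge is) can ever be reached, none of them has everyone across, and every continuation just revisits them. So no valid plan exists.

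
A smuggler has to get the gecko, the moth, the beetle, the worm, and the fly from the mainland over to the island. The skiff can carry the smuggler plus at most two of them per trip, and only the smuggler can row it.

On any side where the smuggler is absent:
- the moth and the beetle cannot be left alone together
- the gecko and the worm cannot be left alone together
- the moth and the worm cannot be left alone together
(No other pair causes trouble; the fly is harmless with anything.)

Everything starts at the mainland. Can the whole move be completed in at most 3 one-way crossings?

Counting alone: the smuggler can take at most 2 across per trip to the island, so moving all 5 needs at least 3 loaded trips out, with a return between consecutive ones — at least 5 crossings.
Since 3 < 5, 3 crossings cannot be enough. (The shortest complete plan in fact takes 5:)
1. Smuggler goes to the island with the gecko and the moth.  [the mainland: the beetle, the fly, the worm | the island: the gecko, the moth]
2. Smuggler goes back to the mainland alone.  [the mainland: the beetle, the fly, the worm | the island: the gecko, the moth]
3. Smuggler goes to the island with the fly.  [the mainland: the beetle, the worm | the island: the fly, the gecko, the moth]
4. Smuggler goes back to the mainland alone.  [the mainland: the beetle, the worm | the island: the fly, the gecko, the moth]
5. Smuggler goes to the island with the beetle and the worm.  [the mainland: — | the island: the beetle, the fly, the gecko, the moth, the worm]

No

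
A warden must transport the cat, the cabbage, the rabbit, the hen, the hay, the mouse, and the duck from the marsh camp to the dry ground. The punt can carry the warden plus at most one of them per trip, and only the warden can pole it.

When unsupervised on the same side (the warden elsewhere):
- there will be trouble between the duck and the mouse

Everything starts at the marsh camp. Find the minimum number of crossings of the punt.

13

Counting alone: the warden can take at most 1 across per trip to the dry ground, so moving all 7 needs at least 7 loaded trips out, with a return between consecutive ones — at least 13 crossings.
The plan below uses exactly 13 crossings, so it is optimal:
1. Warden goes to the dry ground with the mouse.
2. Warden goes back to the marsh camp alone.
3. Warden goes to the dry ground with the cat.
4. Warden goes back to the marsh camp alone.
5. Warden goes to the dry ground with the cabbage.
6. Warden goes back to the marsh camp alone.
7. Warden goes to the dry ground with the rabbit.
8. Warden goes back to the marsh camp alone.
9. Warden goes to the dry ground with the hen.
10. Warden goes back to the marsh camp alone.
11. Warden goes to the dry ground with the hay.
12. Warden goes back to the marsh camp alone.
13. Warden goes to the dry ground with the duck.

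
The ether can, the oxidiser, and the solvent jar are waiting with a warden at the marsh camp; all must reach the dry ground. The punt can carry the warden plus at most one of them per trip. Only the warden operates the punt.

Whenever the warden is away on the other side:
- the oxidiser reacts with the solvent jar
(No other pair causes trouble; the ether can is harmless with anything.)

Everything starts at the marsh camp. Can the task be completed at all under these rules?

Yes

1. Warden goes to the dry ground with the oxidiser.  [the marsh camp: the ether can, the solvent jar | the dry ground: the oxidiser]
2. Warden goes back to the marsh camp alone.  [the marsh camp: the ether can, the solvent jar | the dry ground: the oxidiser]
3. Warden goes to the dry ground with the ether can.  [the marsh camp: the solvent jar | the dry ground: the ether can, the oxidiser]
4. Warden goes back to the marsh camp alone.  [the marsh camp: the solvent jar | the dry ground: the ether can, the oxidiser]
5. Warden goes to the dry ground with the solvent jar.  [the marsh camp: — | the dry ground: the ether can, the oxidiser, the solvent jar]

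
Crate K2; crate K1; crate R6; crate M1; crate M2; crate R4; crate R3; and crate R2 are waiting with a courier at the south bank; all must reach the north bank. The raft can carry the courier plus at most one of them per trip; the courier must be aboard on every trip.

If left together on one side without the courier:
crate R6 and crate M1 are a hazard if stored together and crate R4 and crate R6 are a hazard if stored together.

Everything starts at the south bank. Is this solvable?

Yes

1. Courier goes to the north bank with crate R6.
2. Courier goes back to the south bank alone.
3. Courier goes to the north bank with crate K2.
4. Courier goes back to the south bank alone.
5. Courier goes to the north bank with crate K1.
6. Courier goes back to the south bank alone.
7. Courier goes to the north bank with crate M1.
8. Courier goes back to the south bank with crate R6.
9. Courier goes to the north bank with crate R4.
10. Courier goes back to the south bank alone.
11. Courier goes to the north bank with crate M2.
12. Courier goes back to the south bank alone.
13. Courier goes to the north bank with crate R3.
14. Courier goes back to the south bank alone.
15. Courier goes to the north bank with crate R2.
16. Courier goes back to the south bank alone.
17. Courier goes to the north bank with crate R6.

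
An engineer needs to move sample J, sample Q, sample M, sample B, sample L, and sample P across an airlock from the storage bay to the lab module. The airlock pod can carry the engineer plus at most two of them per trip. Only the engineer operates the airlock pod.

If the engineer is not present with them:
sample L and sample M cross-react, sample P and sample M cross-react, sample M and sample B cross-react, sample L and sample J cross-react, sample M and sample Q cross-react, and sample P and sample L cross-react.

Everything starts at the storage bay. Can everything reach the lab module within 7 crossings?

No

Counting alone: the engineer can take at most 2 across per trip to the lab module, so moving all 6 needs at least 3 loaded trips out, with a return between consecutive ones — at least 5 crossings.
The safety rule pushes this higher. Following every safe sequence of crossings, the most of the 6 that can be at the lab module as the airlock pod arrives there on crossings 5, 7 is 4, 5 respectively — never all 6.
So the move cannot be finished within 7 crossings. (The shortest complete plan takes 9:)
1. Engineer goes to the lab module with sample L and sample M.  [the storage bay: sample B, sample J, sample P, sample Q | the lab module: sample L, sample M]
2. Engineer goes back to the storage bay with sample M.  [the storage bay: sample B, sample J, sample M, sample P, sample Q | the lab module: sample L]
3. Engineer goes to the lab module with sample J and sample M.  [the storage bay: sample B, sample P, sample Q | the lab module: sample J, sample L, sample M]
4. Engineer goes back to the storage bay with sample L.  [the storage bay: sample B, sample L, sample P, sample Q | the lab module: sample J, sample M]
5. Engineer goes to the lab module with sample P and sample Q.  [the storage bay: sample B, sample L | the lab module: sample J, sample M, sample P, sample Q]
6. Engineer goes back to the storage bay with sample M.  [the storage bay: sample B, sample L, sample M | the lab module: sample J, sample P, sample Q]
7. Engineer goes to the lab module with sample B and sample M.  [the storage bay: sample L | the lab module: sample B, sample J, sample M, sample P, sample Q]
8. Engineer goes back to the storage bay with sample M.  [the storage bay: sample L, sample M | the lab module: sample B, sample J, sample P, sample Q]
9. Engineer goes to the lab module with sample L and sample M.  [the storage bay: — | the lab module: sample B, sample J, sample L, sample M, sample P, sample Q]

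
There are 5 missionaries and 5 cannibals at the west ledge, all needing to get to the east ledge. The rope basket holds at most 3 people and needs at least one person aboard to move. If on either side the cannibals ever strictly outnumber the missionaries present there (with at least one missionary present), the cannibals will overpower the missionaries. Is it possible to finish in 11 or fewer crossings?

Yes — this plan uses 11 crossings (≤ 11):
1. 2 cannibals → the east ledge.  (the west ledge: 5M 3C; the east ledge: 0M 2C)
2. 1 cannibal ← the west ledge.  (the west ledge: 5M 4C; the east ledge: 0M 1C)
3. 3 cannibals → the east ledge.  (the west ledge: 5M 1C; the east ledge: 0M 4C)
4. 1 cannibal ← the west ledge.  (the west ledge: 5M 2C; the east ledge: 0M 3C)
5. 3 missionaries → the east ledge.  (the west ledge: 2M 2C; the east ledge: 3M 3C)
6. 1 missionary and 1 cannibal ← the west ledge.  (the west ledge: 3M 3C; the east ledge: 2M 2C)
7. 3 missionaries → the east ledge.  (the west ledge: 0M 3C; the east ledge: 5M 2C)
8. 1 cannibal ← the west ledge.  (the west ledge: 0M 4C; the east ledge: 5M 1C)
9. 2 cannibals → the east ledge.  (the west ledge: 0M 2C; the east ledge: 5M 3C)
10. 1 cannibal ← the west ledge.  (the west ledge: 0M 3C; the east ledge: 5M 2C)
11. 3 cannibals → the east ledge.  (the west ledge: 0M 0C; the east ledge: 5M 5C)

Yes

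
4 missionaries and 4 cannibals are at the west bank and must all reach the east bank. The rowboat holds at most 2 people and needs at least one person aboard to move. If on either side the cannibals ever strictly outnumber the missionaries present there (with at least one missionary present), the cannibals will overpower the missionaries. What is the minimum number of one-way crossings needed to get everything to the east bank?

impossible

Following every safe sequence of crossings from the start, the most of the 8 that can be at the east bank as the rowboat arrives there on crossings 1, 3, 5 is 2, 3, 4 respectively; the best ever achieved is 4 of 8.
From crossing 7 on, no configuration arises that was not already reachable earlier: only 11 distinct safe configurations (who is on which side, and where the rowboat is) can ever be reached, none of them has everyone across, and every continuation just revisits them. They are: 0 missionaries + 0 cannibals across (rowboat back at the start); 0 missionaries + 1 cannibal across (rowboat there); 0 missionaries + 1 cannibal across (rowboat back at the start); 0 missionaries + 2 cannibals across (rowboat there); 0 missionaries + 2 cannibals across (rowboat back at the start); 0 missionaries + 3 cannibals across (rowboat there); 0 missionaries + 3 cannibals across (rowboat back at the start); 0 missionaries + 4 cannibals across (rowboat there); 1 missionary + 1 cannibal across (rowboat there); 1 missionary + 1 cannibal across (rowboat back at the start); 2 missionaries + 2 cannibals across (rowboat there). So no valid plan exists.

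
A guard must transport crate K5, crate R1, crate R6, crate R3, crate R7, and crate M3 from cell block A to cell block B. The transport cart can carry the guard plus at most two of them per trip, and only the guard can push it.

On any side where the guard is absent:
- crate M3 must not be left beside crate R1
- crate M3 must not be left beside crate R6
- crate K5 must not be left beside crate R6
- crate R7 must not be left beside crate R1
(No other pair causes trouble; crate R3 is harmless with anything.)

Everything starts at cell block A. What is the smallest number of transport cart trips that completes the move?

Counting alone: the guard can take at most 2 across per trip to cell block B, so moving all 6 needs at least 3 loaded trips out, with a return between consecutive ones — at least 5 crossings.
The safety rule pushes this higher. Following every safe sequence of crossings, the most of the 6 that can be at cell block B as the transport cart arrives there on crossing 5 is 5 — never all 6.
So no plan with fewer than 7 crossings exists, and this one achieves 7:
1. Guard goes to cell block B with crate R1 and crate R6.  [cell block A: crate K5, crate M3, crate R3, crate R7 | cell block B: crate R1, crate R6]
2. Guard goes back to cell block A alone.  [cell block A: crate K5, crate M3, crate R3, crate R7 | cell block B: crate R1, crate R6]
3. Guard goes to cell block B with crate K5 and crate R3.  [cell block A: crate M3, crate R7 | cell block B: crate K5, crate R1, crate R3, crate R6]
4. Guard goes back to cell block A with crate R6.  [cell block A: crate M3, crate R6, crate R7 | cell block B: crate K5, crate R1, crate R3]
5. Guard goes to cell block B with crate M3 and crate R7.  [cell block A: crate R6 | cell block B: crate K5, crate M3, crate R1, crate R3, crate R7]
6. Guard goes back to cell block A with crate R1.  [cell block A: crate R1, crate R6 | cell block B: crate K5, crate M3, crate R3, crate R7]
7. Guard goes to cell block B with crate R1 and crate R6.  [cell block A: — | cell block B: crate K5, crate M3, crate R1, crate R3, crate R6, crate R7]

7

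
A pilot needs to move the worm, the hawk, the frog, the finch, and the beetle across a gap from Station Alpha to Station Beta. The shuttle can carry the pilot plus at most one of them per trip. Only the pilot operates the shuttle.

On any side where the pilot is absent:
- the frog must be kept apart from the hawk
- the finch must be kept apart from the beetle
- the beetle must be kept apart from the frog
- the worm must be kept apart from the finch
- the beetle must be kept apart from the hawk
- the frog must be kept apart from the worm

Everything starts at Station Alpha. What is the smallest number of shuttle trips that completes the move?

impossible

Whatever the first load, the items left behind include a forbidden pair without the pilot. No opening move is safe, so no plan exists.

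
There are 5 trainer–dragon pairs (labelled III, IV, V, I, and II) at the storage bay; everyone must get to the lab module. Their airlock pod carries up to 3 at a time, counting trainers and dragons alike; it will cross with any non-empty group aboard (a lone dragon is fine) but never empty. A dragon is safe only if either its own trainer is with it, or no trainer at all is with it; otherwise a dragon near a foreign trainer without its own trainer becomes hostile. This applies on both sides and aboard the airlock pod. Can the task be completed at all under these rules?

1. dragon III and trainer III cross → the lab module.
2. trainer III crosses ← the storage bay.
3. dragon I, dragon IV, and dragon V cross → the lab module.
4. dragon III crosses ← the storage bay.
5. trainer I, trainer IV, and trainer V cross → the lab module.
6. dragon IV and trainer IV cross ← the storage bay.
7. trainer II, trainer III, and trainer IV cross → the lab module.
8. dragon V crosses ← the storage bay.
9. dragon III and dragon IV cross → the lab module.
10. dragon III crosses ← the storage bay.
11. dragon II, dragon III, and dragon V cross → the lab module.

Yes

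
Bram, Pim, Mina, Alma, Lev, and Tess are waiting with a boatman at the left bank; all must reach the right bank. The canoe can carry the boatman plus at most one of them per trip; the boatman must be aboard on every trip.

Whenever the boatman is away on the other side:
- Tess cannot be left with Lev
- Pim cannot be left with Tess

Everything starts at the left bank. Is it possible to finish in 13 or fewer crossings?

Yes — this plan uses 13 crossings (≤ 13):
1. Boatman goes to the right bank with Tess.
2. Boatman goes back to the left bank alone.
3. Boatman goes to the right bank with Bram.
4. Boatman goes back to the left bank alone.
5. Boatman goes to the right bank with Pim.
6. Boatman goes back to the left bank with Tess.
7. Boatman goes to the right bank with Lev.
8. Boatman goes back to the left bank alone.
9. Boatman goes to the right bank with Mina.
10. Boatman goes back to the left bank alone.
11. Boatman goes to the right bank with Alma.
12. Boatman goes back to the left bank alone.
13. Boatman goes to the right bank with Tess.

Yes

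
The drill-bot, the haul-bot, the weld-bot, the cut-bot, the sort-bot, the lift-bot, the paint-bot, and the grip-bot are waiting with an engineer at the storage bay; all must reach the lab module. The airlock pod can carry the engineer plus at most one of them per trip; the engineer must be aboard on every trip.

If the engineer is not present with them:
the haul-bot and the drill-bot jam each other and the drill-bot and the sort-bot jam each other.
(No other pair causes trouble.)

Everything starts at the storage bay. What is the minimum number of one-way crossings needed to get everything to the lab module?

Counting alone: the engineer can take at most 1 across per trip to the lab module, so moving all 8 needs at least 8 loaded trips out, with a return between consecutive ones — at least 15 crossings.
The safety rule pushes this higher. Following every safe sequence of crossings, the most of the 8 that can be at the lab module as the airlock pod arrives there on crossing 15 is 7 — never all 8.
So no plan with fewer than 17 crossings exists, and this one achieves 17:
1. Engineer goes to the lab module with the drill-bot.
2. Engineer goes back to the storage bay alone.
3. Engineer goes to the lab module with the haul-bot.
4. Engineer goes back to the storage bay with the drill-bot.
5. Engineer goes to the lab module with the sort-bot.
6. Engineer goes back to the storage bay alone.
7. Engineer goes to the lab module with the weld-bot.
8. Engineer goes back to the storage bay alone.
9. Engineer goes to the lab module with the cut-bot.
10. Engineer goes back to the storage bay alone.
11. Engineer goes to the lab module with the lift-bot.
12. Engineer goes back to the storage bay alone.
13. Engineer goes to the lab module with the paint-bot.
14. Engineer goes back to the storage bay alone.
15. Engineer goes to the lab module with the grip-bot.
16. Engineer goes back to the storage bay alone.
17. Engineer goes to the lab module with the drill-bot.

17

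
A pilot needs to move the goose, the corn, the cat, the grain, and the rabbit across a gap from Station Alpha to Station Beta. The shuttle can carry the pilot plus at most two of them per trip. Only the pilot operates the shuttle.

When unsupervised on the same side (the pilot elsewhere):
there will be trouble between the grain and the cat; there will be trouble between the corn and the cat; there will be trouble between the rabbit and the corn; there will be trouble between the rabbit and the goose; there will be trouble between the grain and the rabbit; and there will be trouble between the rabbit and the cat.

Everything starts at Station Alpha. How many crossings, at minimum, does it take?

7

Counting alone: the pilot can take at most 2 across per trip to Station Beta, so moving all 5 needs at least 3 loaded trips out, with a return between consecutive ones — at least 5 crossings.
The safety rule pushes this higher. Following every safe sequence of crossings, the most of the 5 that can be at Station Beta as the shuttle arrives there on crossing 5 is 4 — never all 5.
So no plan with fewer than 7 crossings exists, and this one achieves 7:
1. Pilot goes to Station Beta with the cat and the rabbit.  [Station Alpha: the corn, the goose, the grain | Station Beta: the cat, the rabbit]
2. Pilot goes back to Station Alpha with the cat.  [Station Alpha: the cat, the corn, the goose, the grain | Station Beta: the rabbit]
3. Pilot goes to Station Beta with the cat and the goose.  [Station Alpha: the corn, the grain | Station Beta: the cat, the goose, the rabbit]
4. Pilot goes back to Station Alpha with the rabbit.  [Station Alpha: the corn, the grain, the rabbit | Station Beta: the cat, the goose]
5. Pilot goes to Station Beta with the corn and the grain.  [Station Alpha: the rabbit | Station Beta: the cat, the corn, the goose, the grain]
6. Pilot goes back to Station Alpha with the cat.  [Station Alpha: the cat, the rabbit | Station Beta: the corn, the goose, the grain]
7. Pilot goes to Station Beta with the cat and the rabbit.  [Station Alpha: — | Station Beta: the cat, the corn, the goose, the grain, the rabbit]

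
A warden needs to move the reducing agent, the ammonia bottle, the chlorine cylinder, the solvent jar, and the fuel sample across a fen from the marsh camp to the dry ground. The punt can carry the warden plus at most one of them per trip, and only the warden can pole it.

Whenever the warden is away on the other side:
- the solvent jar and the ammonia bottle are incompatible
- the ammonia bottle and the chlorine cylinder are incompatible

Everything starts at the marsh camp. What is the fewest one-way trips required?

Counting alone: the warden can take at most 1 across per trip to the dry ground, so moving all 5 needs at least 5 loaded trips out, with a return between consecutive ones — at least 9 crossings.
The safety rule pushes this higher. Following every safe sequence of crossings, the most of the 5 that can be at the dry ground as the punt arrives there on crossing 9 is 4 — never all 5.
So no plan with fewer than 11 crossings exists, and this one achieves 11:
1. Warden goes to the dry ground with the ammonia bottle.
2. Warden goes back to the marsh camp alone.
3. Warden goes to the dry ground with the reducing agent.
4. Warden goes back to the marsh camp alone.
5. Warden goes to the dry ground with the chlorine cylinder.
6. Warden goes back to the marsh camp with the ammonia bottle.
7. Warden goes to the dry ground with the solvent jar.
8. Warden goes back to the marsh camp alone.
9. Warden goes to the dry ground with the fuel sample.
10. Warden goes back to the marsh camp alone.
11. Warden goes to the dry ground with the ammonia bottle.

11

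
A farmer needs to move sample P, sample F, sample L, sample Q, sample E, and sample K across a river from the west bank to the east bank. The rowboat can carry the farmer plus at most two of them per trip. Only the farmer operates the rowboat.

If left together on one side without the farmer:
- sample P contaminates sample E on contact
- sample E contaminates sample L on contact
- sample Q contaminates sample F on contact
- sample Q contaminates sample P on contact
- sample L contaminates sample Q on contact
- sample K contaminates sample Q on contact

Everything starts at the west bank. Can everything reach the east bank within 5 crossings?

Counting alone: the farmer can take at most 2 across per trip to the east bank, so moving all 6 needs at least 3 loaded trips out, with a return between consecutive ones — at least 5 crossings.
The safety rule pushes this higher. Following every safe sequence of crossings, the most of the 6 that can be at the east bank as the rowboat arrives there on crossing 5 is 5 — never all 6.
So the move cannot be finished within 5 crossings. (The shortest complete plan takes 7:)
1. Farmer goes to the east bank with sample E and sample Q.
2. Farmer goes back to the west bank alone.
3. Farmer goes to the east bank with sample F and sample P.
4. Farmer goes back to the west bank with sample E and sample Q.
5. Farmer goes to the east bank with sample K and sample L.
6. Farmer goes back to the west bank alone.
7. Farmer goes to the east bank with sample E and sample Q.

No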